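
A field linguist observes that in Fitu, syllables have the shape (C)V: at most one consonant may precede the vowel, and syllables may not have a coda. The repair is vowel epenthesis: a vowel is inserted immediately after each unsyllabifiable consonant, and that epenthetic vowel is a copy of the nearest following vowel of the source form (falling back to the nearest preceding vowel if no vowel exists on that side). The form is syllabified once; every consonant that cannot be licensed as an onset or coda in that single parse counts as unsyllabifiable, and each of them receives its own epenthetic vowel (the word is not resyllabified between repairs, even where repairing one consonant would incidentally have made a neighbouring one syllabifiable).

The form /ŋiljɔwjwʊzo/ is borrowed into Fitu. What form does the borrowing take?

ŋilɔjɔwʊjʊwʊzo

Under (C)V, the unsyllabifiable consonants are /l/, /w/, /j/ (no codas are permitted; onsets are limited to one consonant).
Each unlicensed consonant becomes the onset of a new syllable: /l/ → /lɔ/, /w/ → /wʊ/, /j/ → /jʊ/.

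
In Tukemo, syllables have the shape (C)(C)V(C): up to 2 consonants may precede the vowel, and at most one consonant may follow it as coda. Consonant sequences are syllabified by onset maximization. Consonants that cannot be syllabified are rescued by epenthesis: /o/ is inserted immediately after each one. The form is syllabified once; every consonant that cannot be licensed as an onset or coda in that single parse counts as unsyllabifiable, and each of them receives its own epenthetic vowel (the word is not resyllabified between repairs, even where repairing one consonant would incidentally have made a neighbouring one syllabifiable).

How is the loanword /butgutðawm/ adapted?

butgutðawmo

Syllabifying with onset maximization leaves /m/ stranded (at most one coda consonant is licensed; onsets may contain at most 2 consonants).
Each unlicensed consonant becomes the onset of a new syllable: /m/ → /mo/.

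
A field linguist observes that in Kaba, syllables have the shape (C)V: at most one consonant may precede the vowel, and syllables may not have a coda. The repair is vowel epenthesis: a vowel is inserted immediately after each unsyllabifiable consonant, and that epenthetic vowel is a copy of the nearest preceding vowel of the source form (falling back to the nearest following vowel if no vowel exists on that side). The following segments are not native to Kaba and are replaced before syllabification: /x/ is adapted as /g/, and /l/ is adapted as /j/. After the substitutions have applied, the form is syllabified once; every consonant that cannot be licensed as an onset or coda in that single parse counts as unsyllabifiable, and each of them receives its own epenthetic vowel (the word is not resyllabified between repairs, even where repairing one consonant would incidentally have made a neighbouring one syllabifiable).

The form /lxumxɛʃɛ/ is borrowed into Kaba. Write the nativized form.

Substitution: /l/ → /j/, /x/ → /g/, giving /jgumgɛʃɛ/.
Syllabifying with onset maximization leaves /j/, /m/ stranded (no codas are permitted; onsets are limited to one consonant).
Epenthesis after each stranded consonant: /j/ → /ju/, /m/ → /mu/.

jugumugɛʃɛ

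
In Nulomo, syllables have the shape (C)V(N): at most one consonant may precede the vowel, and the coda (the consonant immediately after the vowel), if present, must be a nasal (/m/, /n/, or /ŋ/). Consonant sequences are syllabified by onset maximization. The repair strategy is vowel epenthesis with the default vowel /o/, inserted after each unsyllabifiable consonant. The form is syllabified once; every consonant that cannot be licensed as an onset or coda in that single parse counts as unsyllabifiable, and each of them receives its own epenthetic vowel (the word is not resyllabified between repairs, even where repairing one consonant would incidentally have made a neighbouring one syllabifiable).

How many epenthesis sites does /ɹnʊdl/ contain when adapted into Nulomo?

The unsyllabifiable consonants are /ɹ/, /d/, /l/; each receives one epenthetic vowel.

3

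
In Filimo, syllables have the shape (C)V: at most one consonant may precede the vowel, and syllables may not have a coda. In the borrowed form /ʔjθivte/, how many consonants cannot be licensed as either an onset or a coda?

3

Under (C)V, the unsyllabifiable consonants are /ʔ/, /j/, /v/ (no codas are permitted; onsets are limited to one consonant).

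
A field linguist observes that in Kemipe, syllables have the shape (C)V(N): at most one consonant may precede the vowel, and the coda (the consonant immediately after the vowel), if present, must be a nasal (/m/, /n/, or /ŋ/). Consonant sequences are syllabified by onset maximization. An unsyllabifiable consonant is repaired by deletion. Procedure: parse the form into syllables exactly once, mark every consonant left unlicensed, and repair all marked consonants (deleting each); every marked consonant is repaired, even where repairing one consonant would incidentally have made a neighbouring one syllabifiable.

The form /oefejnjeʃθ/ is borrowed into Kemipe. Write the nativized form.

The consonants /j/, /n/, /ʃ/, /θ/ cannot be parsed into a legal (C)V(N) syllable (only a nasal (/m/, /n/, or /ŋ/) is licensed in coda position; onsets are limited to one consonant).
Each unlicensed consonant is deleted: /j/, /n/, /ʃ/, /θ/.

oefeje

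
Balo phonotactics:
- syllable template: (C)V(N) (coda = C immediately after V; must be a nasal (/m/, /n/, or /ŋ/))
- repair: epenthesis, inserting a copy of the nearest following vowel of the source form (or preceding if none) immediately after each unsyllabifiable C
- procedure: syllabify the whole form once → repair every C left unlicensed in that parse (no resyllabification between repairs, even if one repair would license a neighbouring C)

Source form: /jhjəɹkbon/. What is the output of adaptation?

jəhəjəɹokobon

Syllabifying with onset maximization leaves /j/, /h/, /ɹ/, /k/ stranded (only a nasal (/m/, /n/, or /ŋ/) is licensed in coda position; onsets are limited to one consonant).
Inserting the epenthetic vowel yields /j/ → /jə/, /h/ → /hə/, /ɹ/ → /ɹo/, /k/ → /ko/.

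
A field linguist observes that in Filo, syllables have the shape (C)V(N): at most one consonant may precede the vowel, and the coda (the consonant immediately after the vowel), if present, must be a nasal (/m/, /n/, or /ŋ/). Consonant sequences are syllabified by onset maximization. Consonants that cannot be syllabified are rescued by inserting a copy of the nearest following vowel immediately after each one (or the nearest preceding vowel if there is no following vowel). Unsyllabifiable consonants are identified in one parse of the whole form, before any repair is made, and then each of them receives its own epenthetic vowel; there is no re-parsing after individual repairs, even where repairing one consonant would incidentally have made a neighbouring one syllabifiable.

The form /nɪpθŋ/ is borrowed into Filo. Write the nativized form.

nɪpɪθɪŋɪ

Under (C)V(N), the unsyllabifiable consonants are /p/, /θ/, /ŋ/ (only a nasal (/m/, /n/, or /ŋ/) is licensed in coda position; onsets are limited to one consonant).
Each unlicensed consonant becomes the onset of a new syllable: /p/ → /pɪ/, /θ/ → /θɪ/, /ŋ/ → /ŋɪ/.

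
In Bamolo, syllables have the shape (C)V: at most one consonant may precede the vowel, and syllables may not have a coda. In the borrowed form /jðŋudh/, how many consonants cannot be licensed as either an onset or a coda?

4

The consonants /j/, /ð/, /d/, /h/ cannot be parsed into a legal (C)V syllable (no codas are permitted; onsets are limited to one consonant).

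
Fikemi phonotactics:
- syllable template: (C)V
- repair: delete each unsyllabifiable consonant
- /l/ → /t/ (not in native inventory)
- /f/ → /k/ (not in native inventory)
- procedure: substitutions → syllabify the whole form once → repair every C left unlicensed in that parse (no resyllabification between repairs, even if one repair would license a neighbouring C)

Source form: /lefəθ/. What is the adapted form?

tekə

Substitution: /l/ → /t/, /f/ → /k/, giving /tekəθ/.
Under (C)V, the unsyllabifiable consonants are /θ/ (no codas are permitted; onsets are limited to one consonant).
Deletion applies to /θ/.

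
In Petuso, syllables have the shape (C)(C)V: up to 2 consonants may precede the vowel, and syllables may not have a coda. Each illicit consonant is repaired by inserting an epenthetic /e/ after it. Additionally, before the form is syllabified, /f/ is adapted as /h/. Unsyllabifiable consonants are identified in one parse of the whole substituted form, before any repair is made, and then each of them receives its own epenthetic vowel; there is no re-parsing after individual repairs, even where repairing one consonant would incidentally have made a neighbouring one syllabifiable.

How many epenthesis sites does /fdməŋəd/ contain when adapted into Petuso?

2

After substitution the input is /hdməŋəd/.
The unsyllabifiable consonants are /h/, /d/; each receives one epenthetic vowel.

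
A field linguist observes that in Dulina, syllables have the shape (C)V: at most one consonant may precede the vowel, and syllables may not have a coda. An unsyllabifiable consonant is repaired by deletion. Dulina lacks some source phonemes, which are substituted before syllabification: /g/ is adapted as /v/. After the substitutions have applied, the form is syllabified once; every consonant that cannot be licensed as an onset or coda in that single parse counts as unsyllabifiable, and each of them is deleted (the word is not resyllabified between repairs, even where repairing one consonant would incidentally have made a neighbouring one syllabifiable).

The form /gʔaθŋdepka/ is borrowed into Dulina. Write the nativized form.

ʔadeka

Substitution: /g/ → /v/, giving /vʔaθŋdepka/.
Syllabifying with onset maximization leaves /v/, /θ/, /ŋ/, /p/ stranded (no codas are permitted; onsets are limited to one consonant).
Deletion applies to /v/, /θ/, /ŋ/, /p/.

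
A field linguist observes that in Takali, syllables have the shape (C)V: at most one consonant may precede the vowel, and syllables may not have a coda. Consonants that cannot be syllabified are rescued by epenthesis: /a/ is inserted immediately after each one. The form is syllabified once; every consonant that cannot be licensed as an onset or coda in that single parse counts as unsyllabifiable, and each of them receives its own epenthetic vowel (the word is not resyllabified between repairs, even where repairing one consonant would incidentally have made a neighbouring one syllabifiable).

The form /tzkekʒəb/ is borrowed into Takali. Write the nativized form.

tazakekaʒəba

The consonants /t/, /z/, /k/, /b/ cannot be parsed into a legal (C)V syllable (no codas are permitted; onsets are limited to one consonant).
Inserting the epenthetic vowel yields /t/ → /ta/, /z/ → /za/, /k/ → /ka/, /b/ → /ba/.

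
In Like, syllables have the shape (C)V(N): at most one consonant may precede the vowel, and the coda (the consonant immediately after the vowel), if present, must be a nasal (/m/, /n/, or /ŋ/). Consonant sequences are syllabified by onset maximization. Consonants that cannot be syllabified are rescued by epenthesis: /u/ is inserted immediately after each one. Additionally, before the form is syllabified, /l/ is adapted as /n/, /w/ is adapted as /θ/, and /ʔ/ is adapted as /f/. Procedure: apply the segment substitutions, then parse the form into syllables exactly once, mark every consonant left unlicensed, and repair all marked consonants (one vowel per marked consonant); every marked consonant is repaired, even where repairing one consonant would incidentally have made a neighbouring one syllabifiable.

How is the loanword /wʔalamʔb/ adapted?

Substitution: /w/ → /θ/, /ʔ/ → /f/, /l/ → /n/, giving /θfanamfb/.
Syllabifying with onset maximization leaves /θ/, /f/, /b/ stranded (only a nasal (/m/, /n/, or /ŋ/) is licensed in coda position; onsets are limited to one consonant).
Each unlicensed consonant becomes the onset of a new syllable: /θ/ → /θu/, /f/ → /fu/, /b/ → /bu/.

θufanamfubu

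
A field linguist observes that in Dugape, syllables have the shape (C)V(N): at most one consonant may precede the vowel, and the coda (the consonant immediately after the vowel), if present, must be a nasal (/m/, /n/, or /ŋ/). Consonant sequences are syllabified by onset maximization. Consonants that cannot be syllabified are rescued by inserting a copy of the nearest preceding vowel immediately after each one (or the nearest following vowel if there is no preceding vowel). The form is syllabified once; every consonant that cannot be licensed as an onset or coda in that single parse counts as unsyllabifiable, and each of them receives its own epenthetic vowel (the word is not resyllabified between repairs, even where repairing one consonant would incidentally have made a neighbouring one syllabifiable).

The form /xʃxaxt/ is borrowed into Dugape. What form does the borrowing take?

xaʃaxaxata

The consonants /x/, /ʃ/, /x/, /t/ cannot be parsed into a legal (C)V(N) syllable (only a nasal (/m/, /n/, or /ŋ/) is licensed in coda position; onsets are limited to one consonant).
Epenthesis after each stranded consonant: /x/ → /xa/, /ʃ/ → /ʃa/, /x/ → /xa/, /t/ → /ta/.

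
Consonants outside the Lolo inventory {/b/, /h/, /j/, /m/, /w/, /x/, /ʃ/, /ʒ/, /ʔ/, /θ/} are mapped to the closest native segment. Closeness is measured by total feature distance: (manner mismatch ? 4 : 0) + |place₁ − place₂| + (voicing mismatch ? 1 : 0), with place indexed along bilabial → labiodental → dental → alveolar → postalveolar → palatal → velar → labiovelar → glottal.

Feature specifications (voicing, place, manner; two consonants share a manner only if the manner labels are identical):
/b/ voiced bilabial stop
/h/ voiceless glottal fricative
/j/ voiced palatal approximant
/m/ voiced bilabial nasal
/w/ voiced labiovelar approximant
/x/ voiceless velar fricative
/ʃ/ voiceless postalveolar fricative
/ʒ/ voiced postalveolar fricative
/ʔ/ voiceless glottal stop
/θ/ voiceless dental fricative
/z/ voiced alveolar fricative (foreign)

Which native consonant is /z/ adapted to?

ʒ

/ʒ/ is closest: same manner (fricative), place distance 1 (alveolar→postalveolar), same voicing; total 1. Next closest is /ʃ/ at distance 2.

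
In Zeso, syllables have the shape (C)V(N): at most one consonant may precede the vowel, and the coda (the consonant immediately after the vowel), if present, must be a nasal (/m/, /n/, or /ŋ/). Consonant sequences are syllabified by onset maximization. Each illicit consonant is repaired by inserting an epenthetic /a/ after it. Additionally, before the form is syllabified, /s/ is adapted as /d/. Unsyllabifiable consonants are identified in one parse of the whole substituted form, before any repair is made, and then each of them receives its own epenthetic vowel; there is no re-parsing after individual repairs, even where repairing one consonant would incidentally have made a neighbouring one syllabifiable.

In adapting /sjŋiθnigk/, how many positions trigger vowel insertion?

After substitution the input is /djŋiθnigk/.
The unsyllabifiable consonants are /d/, /j/, /θ/, /g/, /k/; each receives one epenthetic vowel.

5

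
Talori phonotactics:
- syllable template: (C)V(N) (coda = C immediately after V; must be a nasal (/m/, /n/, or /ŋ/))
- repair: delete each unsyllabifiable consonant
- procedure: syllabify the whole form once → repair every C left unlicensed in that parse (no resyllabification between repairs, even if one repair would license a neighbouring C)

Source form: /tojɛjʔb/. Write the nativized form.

The consonants /j/, /ʔ/, /b/ cannot be parsed into a legal (C)V(N) syllable (only a nasal (/m/, /n/, or /ŋ/) is licensed in coda position; onsets are limited to one consonant).
Each unlicensed consonant is deleted: /j/, /ʔ/, /b/.

tojɛ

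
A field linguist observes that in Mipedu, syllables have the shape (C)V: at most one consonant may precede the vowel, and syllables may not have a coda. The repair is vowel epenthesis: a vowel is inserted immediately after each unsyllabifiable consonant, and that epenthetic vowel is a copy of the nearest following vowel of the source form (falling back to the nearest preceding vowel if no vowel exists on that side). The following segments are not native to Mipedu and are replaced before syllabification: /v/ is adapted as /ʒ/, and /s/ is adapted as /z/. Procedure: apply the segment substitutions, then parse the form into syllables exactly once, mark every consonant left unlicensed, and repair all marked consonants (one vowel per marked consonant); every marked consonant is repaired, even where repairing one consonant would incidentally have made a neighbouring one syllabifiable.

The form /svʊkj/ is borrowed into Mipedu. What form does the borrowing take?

Substitution: /s/ → /z/, /v/ → /ʒ/, giving /zʒʊkj/.
Under (C)V, the unsyllabifiable consonants are /z/, /k/, /j/ (no codas are permitted; onsets are limited to one consonant).
Each unlicensed consonant becomes the onset of a new syllable: /z/ → /zʊ/, /k/ → /kʊ/, /j/ → /jʊ/.

zʊʒʊkʊjʊ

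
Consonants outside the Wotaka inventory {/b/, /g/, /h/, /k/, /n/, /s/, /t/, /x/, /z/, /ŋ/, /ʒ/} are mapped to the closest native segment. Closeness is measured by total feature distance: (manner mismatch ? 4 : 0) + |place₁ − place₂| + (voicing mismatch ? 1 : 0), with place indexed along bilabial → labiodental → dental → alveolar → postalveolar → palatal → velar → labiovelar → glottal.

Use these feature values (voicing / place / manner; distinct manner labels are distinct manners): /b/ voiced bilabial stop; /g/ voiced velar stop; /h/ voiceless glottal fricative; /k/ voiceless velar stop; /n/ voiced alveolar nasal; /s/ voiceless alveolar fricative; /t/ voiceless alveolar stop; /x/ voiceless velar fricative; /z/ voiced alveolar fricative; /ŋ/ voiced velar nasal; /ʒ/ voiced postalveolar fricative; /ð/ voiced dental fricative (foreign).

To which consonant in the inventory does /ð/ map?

z

/z/ is closest: same manner (fricative), place distance 1 (dental→alveolar), same voicing; total 1. Next closest is /s/ at distance 2.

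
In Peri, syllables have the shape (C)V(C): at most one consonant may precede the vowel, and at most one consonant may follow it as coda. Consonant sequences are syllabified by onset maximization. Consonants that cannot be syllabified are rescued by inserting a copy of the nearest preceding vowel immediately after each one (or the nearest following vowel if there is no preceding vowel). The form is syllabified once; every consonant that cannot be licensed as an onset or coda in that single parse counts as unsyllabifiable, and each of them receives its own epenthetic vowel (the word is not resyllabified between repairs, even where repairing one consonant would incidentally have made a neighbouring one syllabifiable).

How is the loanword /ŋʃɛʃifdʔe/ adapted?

The consonants /ŋ/, /d/ cannot be parsed into a legal (C)V(C) syllable (at most one coda consonant is licensed; onsets are limited to one consonant).
Inserting the epenthetic vowel yields /ŋ/ → /ŋɛ/, /d/ → /di/.

ŋɛʃɛʃifdiʔe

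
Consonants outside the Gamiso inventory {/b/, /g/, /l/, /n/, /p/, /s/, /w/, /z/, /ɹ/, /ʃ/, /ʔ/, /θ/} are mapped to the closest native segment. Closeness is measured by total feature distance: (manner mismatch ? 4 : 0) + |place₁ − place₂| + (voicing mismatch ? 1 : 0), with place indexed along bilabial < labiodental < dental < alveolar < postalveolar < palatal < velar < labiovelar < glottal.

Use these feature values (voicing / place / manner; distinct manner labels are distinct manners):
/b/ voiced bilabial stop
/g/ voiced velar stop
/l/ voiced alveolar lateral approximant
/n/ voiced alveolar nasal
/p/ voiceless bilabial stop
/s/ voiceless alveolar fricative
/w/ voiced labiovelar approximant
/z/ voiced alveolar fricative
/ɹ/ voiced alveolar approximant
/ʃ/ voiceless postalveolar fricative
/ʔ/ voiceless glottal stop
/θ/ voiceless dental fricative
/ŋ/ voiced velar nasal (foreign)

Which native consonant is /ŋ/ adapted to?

/n/ is closest: same manner (nasal), place distance 3 (velar→alveolar), same voicing; total 3. Next closest is /g/ at distance 4.

n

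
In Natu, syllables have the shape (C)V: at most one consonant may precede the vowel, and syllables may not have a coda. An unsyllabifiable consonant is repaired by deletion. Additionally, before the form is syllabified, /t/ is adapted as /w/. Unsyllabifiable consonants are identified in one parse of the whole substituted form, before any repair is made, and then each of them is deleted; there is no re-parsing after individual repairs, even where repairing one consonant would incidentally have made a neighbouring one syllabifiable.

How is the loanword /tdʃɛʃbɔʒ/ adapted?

Substitution: /t/ → /w/, giving /wdʃɛʃbɔʒ/.
The consonants /w/, /d/, /ʃ/, /ʒ/ cannot be parsed into a legal (C)V syllable (no codas are permitted; onsets are limited to one consonant).
Deleting the stranded consonants removes /w/, /d/, /ʃ/, /ʒ/.

ʃɛbɔ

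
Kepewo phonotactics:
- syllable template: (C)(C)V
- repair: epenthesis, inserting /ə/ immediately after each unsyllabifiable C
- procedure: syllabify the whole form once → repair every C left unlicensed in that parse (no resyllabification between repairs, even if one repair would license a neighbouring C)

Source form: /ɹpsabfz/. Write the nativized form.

The consonants /ɹ/, /b/, /f/, /z/ cannot be parsed into a legal (C)(C)V syllable (no codas are permitted; onsets may contain at most 2 consonants).
Epenthesis after each stranded consonant: /ɹ/ → /ɹə/, /b/ → /bə/, /f/ → /fə/, /z/ → /zə/.

ɹəpsabəfəzə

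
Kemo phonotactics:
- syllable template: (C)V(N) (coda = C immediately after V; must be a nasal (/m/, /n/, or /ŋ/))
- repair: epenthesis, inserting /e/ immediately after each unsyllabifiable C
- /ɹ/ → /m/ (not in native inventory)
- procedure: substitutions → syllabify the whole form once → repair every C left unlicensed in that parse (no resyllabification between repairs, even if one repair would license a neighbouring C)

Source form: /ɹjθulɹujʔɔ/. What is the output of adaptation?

Substitution: /ɹ/ → /m/, giving /mjθulmujʔɔ/.
The consonants /m/, /j/, /l/, /j/ cannot be parsed into a legal (C)V(N) syllable (only a nasal (/m/, /n/, or /ŋ/) is licensed in coda position; onsets are limited to one consonant).
Each unlicensed consonant becomes the onset of a new syllable: /m/ → /me/, /j/ → /je/, /l/ → /le/, /j/ → /je/.

mejeθulemujeʔɔ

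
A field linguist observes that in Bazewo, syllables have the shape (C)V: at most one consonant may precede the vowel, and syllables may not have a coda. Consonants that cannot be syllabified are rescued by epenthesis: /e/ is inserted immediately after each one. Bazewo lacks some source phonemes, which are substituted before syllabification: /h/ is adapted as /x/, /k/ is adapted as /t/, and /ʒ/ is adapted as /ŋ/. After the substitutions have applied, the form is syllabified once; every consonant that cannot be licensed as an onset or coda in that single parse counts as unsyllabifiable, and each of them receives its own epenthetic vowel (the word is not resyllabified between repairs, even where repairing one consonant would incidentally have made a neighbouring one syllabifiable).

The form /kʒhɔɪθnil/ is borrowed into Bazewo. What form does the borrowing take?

teŋexɔɪθenile

Substitution: /k/ → /t/, /ʒ/ → /ŋ/, /h/ → /x/, giving /tŋxɔɪθnil/.
The consonants /t/, /ŋ/, /θ/, /l/ cannot be parsed into a legal (C)V syllable (no codas are permitted; onsets are limited to one consonant).
Each unlicensed consonant becomes the onset of a new syllable: /t/ → /te/, /ŋ/ → /ŋe/, /θ/ → /θe/, /l/ → /le/.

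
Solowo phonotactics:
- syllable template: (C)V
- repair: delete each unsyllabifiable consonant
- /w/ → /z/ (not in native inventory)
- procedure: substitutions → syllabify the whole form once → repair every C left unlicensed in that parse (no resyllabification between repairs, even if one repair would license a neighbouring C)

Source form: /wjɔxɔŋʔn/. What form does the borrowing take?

jɔxɔ

Substitution: /w/ → /z/, giving /zjɔxɔŋʔn/.
Under (C)V, the unsyllabifiable consonants are /z/, /ŋ/, /ʔ/, /n/ (no codas are permitted; onsets are limited to one consonant).
Deleting the stranded consonants removes /z/, /ŋ/, /ʔ/, /n/.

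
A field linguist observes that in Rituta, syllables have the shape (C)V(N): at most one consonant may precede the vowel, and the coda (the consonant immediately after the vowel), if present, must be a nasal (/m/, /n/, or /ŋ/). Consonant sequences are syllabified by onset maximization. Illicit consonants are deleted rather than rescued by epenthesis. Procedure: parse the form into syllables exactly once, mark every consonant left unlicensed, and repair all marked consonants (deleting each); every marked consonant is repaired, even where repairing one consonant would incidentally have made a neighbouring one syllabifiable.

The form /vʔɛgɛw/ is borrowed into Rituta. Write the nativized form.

The consonants /v/, /w/ cannot be parsed into a legal (C)V(N) syllable (only a nasal (/m/, /n/, or /ŋ/) is licensed in coda position; onsets are limited to one consonant).
Deleting the stranded consonants removes /v/, /w/.

ʔɛgɛ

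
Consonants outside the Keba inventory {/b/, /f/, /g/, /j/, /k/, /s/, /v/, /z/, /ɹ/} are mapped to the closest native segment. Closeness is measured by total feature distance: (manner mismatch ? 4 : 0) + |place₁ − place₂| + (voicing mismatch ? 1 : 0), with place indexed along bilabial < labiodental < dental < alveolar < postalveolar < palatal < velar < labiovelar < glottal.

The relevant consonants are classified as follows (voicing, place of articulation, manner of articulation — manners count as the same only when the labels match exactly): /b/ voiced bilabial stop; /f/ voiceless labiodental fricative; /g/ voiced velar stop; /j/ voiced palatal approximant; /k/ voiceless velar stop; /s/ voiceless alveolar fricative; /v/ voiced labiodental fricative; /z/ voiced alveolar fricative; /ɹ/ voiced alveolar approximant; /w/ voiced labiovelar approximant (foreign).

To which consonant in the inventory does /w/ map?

j

/j/ is closest: same manner (approximant), place distance 2 (labiovelar→palatal), same voicing; total 2. Next closest is /ɹ/ at distance 4.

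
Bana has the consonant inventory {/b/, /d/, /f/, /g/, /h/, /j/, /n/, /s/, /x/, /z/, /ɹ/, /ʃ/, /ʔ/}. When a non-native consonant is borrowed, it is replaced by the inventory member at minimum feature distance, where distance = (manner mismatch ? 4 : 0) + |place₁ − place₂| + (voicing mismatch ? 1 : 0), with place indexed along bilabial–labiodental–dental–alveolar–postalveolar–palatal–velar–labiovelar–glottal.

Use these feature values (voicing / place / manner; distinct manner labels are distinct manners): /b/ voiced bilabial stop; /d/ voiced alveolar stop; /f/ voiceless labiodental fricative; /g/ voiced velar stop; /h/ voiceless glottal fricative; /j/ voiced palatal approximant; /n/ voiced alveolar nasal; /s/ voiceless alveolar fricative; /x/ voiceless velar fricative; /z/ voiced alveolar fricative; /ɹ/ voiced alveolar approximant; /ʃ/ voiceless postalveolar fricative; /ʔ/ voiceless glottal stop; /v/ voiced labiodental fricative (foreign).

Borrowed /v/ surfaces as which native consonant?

f

/f/ is closest: same manner (fricative), place distance 0 (labiodental→labiodental), voicing differs (+1); total 1. Next closest is /z/ at distance 2.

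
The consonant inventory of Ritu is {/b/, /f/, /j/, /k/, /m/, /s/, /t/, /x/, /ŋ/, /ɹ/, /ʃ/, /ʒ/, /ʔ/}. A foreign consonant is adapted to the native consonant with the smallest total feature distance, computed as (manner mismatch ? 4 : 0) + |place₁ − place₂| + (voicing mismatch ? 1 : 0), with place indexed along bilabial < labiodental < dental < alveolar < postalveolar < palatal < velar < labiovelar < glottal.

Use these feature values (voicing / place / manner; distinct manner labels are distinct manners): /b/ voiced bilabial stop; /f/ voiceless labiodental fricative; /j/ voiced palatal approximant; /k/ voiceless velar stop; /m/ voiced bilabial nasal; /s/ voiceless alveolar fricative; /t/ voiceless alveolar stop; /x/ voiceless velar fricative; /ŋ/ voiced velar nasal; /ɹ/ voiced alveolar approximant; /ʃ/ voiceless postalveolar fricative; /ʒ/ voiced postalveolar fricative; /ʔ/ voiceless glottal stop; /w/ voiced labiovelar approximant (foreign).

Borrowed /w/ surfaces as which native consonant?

/j/ is closest: same manner (approximant), place distance 2 (labiovelar→palatal), same voicing; total 2. Next closest is /ɹ/ at distance 4.

j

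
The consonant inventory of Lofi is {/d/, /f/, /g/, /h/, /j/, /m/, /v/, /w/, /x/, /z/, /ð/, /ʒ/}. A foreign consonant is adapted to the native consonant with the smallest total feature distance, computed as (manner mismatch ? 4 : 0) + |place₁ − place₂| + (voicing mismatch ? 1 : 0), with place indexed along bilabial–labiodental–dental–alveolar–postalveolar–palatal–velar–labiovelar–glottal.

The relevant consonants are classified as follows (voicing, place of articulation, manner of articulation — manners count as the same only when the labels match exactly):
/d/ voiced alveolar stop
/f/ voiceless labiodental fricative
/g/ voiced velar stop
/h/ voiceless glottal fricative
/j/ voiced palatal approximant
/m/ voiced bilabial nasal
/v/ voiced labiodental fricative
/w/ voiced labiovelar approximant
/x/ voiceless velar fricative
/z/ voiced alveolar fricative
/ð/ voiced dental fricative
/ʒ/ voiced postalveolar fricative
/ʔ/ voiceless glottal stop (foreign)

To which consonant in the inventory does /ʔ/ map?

g

/g/ is closest: same manner (stop), place distance 2 (glottal→velar), voicing differs (+1); total 3. Next closest is /h/ at distance 4.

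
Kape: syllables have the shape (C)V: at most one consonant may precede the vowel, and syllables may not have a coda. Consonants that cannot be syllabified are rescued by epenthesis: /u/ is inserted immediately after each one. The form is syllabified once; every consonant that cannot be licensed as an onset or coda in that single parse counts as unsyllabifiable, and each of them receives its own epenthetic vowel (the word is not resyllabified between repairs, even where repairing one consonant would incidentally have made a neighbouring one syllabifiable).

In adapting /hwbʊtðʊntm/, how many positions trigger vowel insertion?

The unsyllabifiable consonants are /h/, /w/, /t/, /n/, /t/, /m/; each receives one epenthetic vowel.

6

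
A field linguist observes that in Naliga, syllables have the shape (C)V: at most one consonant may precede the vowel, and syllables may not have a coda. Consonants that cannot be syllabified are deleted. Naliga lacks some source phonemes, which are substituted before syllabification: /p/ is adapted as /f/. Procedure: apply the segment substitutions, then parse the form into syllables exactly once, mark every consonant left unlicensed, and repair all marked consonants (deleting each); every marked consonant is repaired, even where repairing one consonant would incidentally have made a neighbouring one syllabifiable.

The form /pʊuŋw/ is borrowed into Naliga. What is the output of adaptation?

fʊu

Substitution: /p/ → /f/, giving /fʊuŋw/.
The consonants /ŋ/, /w/ cannot be parsed into a legal (C)V syllable (no codas are permitted; onsets are limited to one consonant).
Each unlicensed consonant is deleted: /ŋ/, /w/.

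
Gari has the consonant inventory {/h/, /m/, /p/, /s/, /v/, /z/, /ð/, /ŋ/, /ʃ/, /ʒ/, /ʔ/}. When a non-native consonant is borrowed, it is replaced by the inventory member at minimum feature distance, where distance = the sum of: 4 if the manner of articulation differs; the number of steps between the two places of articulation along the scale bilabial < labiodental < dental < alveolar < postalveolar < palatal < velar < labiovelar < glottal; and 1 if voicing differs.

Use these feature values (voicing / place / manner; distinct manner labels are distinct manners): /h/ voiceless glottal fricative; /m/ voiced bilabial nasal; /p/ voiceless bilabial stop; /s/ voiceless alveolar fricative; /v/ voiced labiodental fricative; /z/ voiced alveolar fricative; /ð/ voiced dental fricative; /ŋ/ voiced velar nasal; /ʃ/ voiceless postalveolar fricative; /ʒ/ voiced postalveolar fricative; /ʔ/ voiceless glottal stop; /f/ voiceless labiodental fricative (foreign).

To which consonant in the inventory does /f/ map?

v

/v/ is closest: same manner (fricative), place distance 0 (labiodental→labiodental), voicing differs (+1); total 1. Next closest is /s/ at distance 2.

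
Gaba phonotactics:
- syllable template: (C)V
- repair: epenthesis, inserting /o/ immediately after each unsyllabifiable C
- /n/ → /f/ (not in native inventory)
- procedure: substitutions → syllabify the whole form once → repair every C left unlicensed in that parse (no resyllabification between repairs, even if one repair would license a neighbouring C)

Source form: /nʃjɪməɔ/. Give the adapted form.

Substitution: /n/ → /f/, giving /fʃjɪməɔ/.
The consonants /f/, /ʃ/ cannot be parsed into a legal (C)V syllable (no codas are permitted; onsets are limited to one consonant).
Epenthesis after each stranded consonant: /f/ → /fo/, /ʃ/ → /ʃo/.

foʃojɪməɔ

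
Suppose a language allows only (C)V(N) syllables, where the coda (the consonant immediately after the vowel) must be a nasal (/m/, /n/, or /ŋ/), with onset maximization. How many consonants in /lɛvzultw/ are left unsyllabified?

Under (C)V(N), the unsyllabifiable consonants are /v/, /l/, /t/, /w/ (only a nasal (/m/, /n/, or /ŋ/) is licensed in coda position; onsets are limited to one consonant).

4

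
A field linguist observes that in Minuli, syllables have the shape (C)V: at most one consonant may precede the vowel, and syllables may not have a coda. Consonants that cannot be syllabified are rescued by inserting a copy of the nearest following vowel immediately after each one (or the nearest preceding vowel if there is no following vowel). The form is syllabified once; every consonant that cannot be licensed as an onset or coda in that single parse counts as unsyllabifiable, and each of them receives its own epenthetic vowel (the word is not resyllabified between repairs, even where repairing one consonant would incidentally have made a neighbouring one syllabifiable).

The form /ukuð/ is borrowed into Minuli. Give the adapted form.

ukuðu

Under (C)V, the unsyllabifiable consonants are /ð/ (no codas are permitted; onsets are limited to one consonant).
Inserting the epenthetic vowel yields /ð/ → /ðu/.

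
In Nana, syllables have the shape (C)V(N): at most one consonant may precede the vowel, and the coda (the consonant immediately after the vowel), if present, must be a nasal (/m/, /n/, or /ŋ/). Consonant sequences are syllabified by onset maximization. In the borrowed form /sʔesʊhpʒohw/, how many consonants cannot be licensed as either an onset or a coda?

5

Syllabifying with onset maximization leaves /s/, /h/, /p/, /h/, /w/ stranded (only a nasal (/m/, /n/, or /ŋ/) is licensed in coda position; onsets are limited to one consonant).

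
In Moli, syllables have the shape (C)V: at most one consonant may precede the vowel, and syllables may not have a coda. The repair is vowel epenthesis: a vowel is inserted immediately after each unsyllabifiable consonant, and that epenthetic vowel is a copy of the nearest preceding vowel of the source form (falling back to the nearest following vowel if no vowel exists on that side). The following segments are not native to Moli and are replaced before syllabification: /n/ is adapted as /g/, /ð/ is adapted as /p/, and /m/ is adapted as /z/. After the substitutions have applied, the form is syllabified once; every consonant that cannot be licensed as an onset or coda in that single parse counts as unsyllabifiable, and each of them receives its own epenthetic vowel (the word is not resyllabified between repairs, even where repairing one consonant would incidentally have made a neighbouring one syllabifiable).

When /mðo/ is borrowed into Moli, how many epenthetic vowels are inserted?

After substitution the input is /zpo/.
The unsyllabifiable consonants are /z/; each receives one epenthetic vowel.

1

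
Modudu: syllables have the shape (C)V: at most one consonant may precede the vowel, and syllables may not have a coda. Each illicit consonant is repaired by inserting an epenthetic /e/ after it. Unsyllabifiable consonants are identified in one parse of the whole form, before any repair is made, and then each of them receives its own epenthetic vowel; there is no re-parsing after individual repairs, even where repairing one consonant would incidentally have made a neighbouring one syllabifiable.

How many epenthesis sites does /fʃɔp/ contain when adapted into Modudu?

2

The unsyllabifiable consonants are /f/, /p/; each receives one epenthetic vowel.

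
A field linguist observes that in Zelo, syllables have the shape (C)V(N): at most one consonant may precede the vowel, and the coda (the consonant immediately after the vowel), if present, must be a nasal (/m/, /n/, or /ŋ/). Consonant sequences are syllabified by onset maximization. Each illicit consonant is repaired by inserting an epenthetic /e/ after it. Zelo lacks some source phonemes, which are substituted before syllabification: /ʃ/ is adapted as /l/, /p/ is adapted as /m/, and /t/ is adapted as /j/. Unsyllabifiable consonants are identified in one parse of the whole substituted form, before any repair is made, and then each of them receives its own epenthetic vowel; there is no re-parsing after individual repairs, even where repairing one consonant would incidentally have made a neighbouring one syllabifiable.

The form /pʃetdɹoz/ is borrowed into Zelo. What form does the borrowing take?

melejedeɹoze

Substitution: /p/ → /m/, /ʃ/ → /l/, /t/ → /j/, giving /mlejdɹoz/.
Under (C)V(N), the unsyllabifiable consonants are /m/, /j/, /d/, /z/ (only a nasal (/m/, /n/, or /ŋ/) is licensed in coda position; onsets are limited to one consonant).
Each unlicensed consonant becomes the onset of a new syllable: /m/ → /me/, /j/ → /je/, /d/ → /de/, /z/ → /ze/.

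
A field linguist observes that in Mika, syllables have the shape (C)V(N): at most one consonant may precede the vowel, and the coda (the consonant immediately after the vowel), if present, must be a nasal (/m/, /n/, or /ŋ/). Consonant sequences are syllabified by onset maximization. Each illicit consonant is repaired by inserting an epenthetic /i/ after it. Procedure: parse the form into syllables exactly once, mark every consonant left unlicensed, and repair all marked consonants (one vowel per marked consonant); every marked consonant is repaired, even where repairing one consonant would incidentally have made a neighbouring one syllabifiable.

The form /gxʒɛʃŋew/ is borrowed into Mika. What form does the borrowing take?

Syllabifying with onset maximization leaves /g/, /x/, /ʃ/, /w/ stranded (only a nasal (/m/, /n/, or /ŋ/) is licensed in coda position; onsets are limited to one consonant).
Inserting the epenthetic vowel yields /g/ → /gi/, /x/ → /xi/, /ʃ/ → /ʃi/, /w/ → /wi/.

gixiʒɛʃiŋewi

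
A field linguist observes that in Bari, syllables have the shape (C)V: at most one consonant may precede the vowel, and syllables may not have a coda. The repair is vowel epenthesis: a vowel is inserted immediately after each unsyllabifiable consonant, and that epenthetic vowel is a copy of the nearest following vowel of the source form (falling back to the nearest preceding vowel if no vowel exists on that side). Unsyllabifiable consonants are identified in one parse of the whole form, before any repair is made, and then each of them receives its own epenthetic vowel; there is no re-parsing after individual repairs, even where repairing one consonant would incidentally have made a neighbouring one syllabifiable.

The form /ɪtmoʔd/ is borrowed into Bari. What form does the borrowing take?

ɪtomoʔodo

The consonants /t/, /ʔ/, /d/ cannot be parsed into a legal (C)V syllable (no codas are permitted; onsets are limited to one consonant).
Each unlicensed consonant becomes the onset of a new syllable: /t/ → /to/, /ʔ/ → /ʔo/, /d/ → /do/.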